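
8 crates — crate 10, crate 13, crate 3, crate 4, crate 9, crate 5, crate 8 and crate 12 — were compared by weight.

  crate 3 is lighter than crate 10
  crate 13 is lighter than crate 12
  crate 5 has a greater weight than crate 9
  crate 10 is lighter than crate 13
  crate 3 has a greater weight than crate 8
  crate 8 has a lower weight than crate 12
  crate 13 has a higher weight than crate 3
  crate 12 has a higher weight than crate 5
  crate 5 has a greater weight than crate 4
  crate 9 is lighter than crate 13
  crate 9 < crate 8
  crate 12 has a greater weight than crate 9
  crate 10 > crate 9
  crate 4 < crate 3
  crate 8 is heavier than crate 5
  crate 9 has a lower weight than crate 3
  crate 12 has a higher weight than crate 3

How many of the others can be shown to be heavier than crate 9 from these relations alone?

Directly above crate 9: crate 5, crate 8, crate 3, crate 10, crate 13, crate 12.
No other element is forced above crate 9 by the given relations, so the count is 6.

6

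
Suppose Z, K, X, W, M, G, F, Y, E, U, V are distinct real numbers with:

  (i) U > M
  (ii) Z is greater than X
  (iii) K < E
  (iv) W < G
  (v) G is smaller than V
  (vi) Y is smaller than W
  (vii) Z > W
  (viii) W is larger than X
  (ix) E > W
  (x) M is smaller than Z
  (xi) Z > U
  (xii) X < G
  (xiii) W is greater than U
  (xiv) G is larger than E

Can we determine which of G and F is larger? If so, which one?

Following every chain through F: nothing is chained to F.
G is not reached, and no chain runs the other way from G to F.
So the given relations leave the order of F and G undetermined.

undetermined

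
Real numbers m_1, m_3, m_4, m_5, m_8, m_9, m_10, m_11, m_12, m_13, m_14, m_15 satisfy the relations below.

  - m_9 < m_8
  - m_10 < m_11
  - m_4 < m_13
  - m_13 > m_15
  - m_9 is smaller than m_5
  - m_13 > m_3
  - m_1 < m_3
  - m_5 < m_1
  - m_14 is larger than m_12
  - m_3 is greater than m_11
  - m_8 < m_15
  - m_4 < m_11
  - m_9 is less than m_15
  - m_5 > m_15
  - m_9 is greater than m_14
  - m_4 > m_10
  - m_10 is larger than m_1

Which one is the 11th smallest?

The consecutive relations fix a unique order: m_12 < m_14 < m_9 < m_8 < m_15 < m_5 < m_1 < m_10 < m_4 < m_11 < m_3 < m_13.
The 11th smallest is m_3.

m_3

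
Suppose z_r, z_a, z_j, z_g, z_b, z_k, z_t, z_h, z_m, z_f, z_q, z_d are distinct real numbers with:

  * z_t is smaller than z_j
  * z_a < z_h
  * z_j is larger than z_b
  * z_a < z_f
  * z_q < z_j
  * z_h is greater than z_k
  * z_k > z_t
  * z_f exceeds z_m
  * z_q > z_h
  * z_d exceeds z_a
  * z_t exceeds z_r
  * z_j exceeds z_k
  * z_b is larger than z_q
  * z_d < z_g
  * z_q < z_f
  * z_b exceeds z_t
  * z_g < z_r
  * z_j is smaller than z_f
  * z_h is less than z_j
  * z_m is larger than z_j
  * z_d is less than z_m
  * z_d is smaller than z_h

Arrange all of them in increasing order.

z_a < z_d < z_g < z_r < z_t < z_k < z_h < z_q < z_b < z_j < z_m < z_f

Nothing is placed below z_a, so it is least; from there z_a < z_d; z_d < z_g; z_g < z_r; z_r < z_t; z_t < z_k; z_k < z_h; z_h < z_q; z_q < z_b; z_b < z_j; z_j < z_m; z_m < z_f, each given directly.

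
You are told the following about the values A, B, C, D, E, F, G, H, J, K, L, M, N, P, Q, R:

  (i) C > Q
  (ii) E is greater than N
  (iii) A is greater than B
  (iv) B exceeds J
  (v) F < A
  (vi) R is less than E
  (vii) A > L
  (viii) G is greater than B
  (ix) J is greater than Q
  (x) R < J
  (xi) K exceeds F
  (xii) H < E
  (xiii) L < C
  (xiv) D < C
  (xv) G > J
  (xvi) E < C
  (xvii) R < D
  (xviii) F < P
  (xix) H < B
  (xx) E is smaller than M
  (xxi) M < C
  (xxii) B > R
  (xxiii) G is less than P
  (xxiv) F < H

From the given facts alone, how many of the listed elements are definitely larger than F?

The elements the relations force above F are H, B, E, M, A, C, K, G, P — no chain reaches any other.
That is 9.

9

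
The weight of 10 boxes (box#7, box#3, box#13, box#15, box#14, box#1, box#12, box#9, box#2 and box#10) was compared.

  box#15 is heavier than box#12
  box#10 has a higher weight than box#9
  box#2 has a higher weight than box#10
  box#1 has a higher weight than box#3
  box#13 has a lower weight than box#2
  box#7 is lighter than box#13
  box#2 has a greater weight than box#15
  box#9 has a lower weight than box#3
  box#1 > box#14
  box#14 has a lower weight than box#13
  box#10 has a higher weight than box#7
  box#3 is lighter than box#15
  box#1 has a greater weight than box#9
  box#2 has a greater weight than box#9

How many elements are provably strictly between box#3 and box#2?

The relations place box#3 below box#2. An element lies strictly between them when it is forced above box#3 and also forced below box#2.
Above box#3: {box#15, box#1}. Below box#2: {box#12, box#9, box#14, box#7, box#13, box#15, box#10}.
Intersection: {box#15} — 1.

1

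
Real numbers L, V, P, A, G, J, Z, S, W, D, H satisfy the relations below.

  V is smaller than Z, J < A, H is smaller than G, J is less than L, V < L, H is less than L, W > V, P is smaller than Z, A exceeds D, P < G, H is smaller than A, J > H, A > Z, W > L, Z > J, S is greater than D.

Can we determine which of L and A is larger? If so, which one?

undetermined

Following every chain through L: above L we get W; below L we get H, J, V.
A is not reached, and no chain runs the other way from A to L.
So the given relations leave the order of L and A undetermined.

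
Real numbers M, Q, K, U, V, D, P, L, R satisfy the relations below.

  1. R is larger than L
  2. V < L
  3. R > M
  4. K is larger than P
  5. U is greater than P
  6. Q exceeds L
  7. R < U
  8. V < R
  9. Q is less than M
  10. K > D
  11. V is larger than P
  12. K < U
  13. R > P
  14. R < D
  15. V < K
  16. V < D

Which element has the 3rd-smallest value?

The consecutive relations fix a unique order: P < V < L < Q < M < R < D < K < U.
The 3rd smallest is L.

L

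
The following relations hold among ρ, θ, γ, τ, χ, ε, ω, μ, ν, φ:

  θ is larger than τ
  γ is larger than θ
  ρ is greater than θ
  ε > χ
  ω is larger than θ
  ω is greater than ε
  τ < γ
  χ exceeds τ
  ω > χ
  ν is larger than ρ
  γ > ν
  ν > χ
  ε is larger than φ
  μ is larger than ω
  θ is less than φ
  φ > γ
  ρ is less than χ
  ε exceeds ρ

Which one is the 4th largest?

The consecutive relations fix a unique order: τ < θ < ρ < χ < ν < γ < φ < ε < ω < μ.
Counting 4 from the largest end gives φ.

φ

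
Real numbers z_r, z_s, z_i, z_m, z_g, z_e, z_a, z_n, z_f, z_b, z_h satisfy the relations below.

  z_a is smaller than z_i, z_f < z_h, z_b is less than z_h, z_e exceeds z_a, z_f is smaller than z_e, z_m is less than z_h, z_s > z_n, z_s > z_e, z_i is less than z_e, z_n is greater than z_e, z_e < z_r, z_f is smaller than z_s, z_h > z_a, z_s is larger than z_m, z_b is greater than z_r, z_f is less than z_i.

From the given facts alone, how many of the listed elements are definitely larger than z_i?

Directly above z_i: z_e.
One step further: z_r, z_n, z_s (4 so far).
One step further: z_b (5 so far).
One step further: z_h (6 so far).
No other element is forced above z_i by the given relations, so the count is 6.

6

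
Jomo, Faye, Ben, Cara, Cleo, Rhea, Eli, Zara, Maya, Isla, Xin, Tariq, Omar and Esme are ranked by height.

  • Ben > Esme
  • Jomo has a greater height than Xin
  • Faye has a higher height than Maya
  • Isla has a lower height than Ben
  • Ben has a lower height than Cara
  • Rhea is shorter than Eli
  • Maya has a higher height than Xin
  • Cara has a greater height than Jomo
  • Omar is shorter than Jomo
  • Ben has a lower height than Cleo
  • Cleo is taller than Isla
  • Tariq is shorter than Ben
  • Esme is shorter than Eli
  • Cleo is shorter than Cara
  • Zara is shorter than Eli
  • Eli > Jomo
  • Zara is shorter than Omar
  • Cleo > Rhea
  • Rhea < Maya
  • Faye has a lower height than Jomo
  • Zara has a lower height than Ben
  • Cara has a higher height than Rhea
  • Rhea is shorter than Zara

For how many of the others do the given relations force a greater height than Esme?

4

The elements the relations force above Esme are Ben, Cleo, Eli, Cara — no chain reaches any other.
That is 4.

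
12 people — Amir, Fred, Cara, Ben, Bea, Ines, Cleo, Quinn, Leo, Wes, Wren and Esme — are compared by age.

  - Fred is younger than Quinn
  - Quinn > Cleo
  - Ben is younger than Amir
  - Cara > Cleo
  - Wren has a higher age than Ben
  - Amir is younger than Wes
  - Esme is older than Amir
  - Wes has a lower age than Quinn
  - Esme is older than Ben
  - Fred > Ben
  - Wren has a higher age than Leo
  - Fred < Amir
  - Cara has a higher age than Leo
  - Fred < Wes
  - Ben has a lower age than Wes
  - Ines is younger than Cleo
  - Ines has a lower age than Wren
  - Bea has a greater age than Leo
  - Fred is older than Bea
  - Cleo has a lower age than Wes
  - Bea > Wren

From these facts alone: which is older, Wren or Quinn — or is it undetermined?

Quinn

Link the given pairs in sequence: Wren < Bea; Bea < Fred; Fred < Amir; Amir < Wes; Wes < Quinn.
Together: Wren < Bea < Fred < Amir < Wes < Quinn.
So Quinn is older.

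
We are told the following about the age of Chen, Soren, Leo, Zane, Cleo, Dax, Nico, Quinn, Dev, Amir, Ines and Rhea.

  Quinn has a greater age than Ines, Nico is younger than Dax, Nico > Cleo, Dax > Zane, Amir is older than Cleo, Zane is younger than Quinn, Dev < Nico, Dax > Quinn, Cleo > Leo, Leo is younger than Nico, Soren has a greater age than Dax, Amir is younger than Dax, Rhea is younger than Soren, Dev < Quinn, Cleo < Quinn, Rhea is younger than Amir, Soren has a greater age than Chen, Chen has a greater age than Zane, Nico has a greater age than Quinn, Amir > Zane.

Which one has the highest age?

Soren

Chaining downward from Soren: directly below it, Chen, Rhea, Dax; then Zane, Quinn, Amir, Nico; then Leo, Ines, Dev, Cleo.
That covers every other element, and nothing is given above Soren, so Soren is the highest age.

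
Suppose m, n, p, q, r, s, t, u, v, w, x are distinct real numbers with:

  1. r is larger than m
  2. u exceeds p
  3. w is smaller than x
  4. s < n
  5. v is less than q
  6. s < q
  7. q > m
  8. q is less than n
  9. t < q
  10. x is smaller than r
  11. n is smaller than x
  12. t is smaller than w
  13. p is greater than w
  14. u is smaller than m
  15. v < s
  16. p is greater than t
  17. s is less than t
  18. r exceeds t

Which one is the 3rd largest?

Piecing the relations together gives one ordering: v < s < t < w < p < u < m < q < n < x < r.
The 3rd largest is n.

n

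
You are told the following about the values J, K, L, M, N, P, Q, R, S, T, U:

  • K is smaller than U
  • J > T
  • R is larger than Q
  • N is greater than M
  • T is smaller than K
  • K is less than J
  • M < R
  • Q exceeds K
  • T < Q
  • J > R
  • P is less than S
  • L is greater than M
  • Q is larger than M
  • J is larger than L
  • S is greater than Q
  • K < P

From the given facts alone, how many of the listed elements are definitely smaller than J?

6

Directly below J: T, K, L, R.
One step further: M, Q (6 so far).
No other element is forced below J by the given relations, so the count is 6.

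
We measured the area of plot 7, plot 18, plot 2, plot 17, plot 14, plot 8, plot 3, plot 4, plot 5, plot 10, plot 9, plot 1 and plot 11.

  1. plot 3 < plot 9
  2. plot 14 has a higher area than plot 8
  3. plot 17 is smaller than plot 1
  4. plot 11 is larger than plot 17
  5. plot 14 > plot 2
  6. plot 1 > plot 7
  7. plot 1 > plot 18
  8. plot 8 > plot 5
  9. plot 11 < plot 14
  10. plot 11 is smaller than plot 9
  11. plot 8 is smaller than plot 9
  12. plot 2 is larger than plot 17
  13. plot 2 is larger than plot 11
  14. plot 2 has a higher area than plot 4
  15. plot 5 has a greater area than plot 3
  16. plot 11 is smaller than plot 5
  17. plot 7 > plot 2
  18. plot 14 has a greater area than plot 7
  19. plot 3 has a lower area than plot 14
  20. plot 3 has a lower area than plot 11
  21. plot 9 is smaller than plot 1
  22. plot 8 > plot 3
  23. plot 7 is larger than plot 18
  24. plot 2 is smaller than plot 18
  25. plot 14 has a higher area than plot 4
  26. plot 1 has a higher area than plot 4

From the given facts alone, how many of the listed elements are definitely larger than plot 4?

5

Directly above plot 4: plot 2, plot 14, plot 1.
One step further: plot 18, plot 7 (5 so far).
Nothing else is reachable above plot 4; 5 in all.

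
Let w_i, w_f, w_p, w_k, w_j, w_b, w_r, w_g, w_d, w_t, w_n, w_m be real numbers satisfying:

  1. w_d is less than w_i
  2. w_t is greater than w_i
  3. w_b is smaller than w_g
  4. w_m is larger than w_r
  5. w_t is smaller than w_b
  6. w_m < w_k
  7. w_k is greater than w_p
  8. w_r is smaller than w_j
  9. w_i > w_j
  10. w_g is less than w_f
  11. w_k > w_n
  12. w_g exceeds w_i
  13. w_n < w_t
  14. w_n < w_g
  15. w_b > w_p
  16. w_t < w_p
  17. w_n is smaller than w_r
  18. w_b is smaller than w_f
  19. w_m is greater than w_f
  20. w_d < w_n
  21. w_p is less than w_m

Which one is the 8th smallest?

w_b

Piecing the relations together gives one ordering: w_d < w_n < w_r < w_j < w_i < w_t < w_p < w_b < w_g < w_f < w_m < w_k.
Counting 8 from the smallest end gives w_b.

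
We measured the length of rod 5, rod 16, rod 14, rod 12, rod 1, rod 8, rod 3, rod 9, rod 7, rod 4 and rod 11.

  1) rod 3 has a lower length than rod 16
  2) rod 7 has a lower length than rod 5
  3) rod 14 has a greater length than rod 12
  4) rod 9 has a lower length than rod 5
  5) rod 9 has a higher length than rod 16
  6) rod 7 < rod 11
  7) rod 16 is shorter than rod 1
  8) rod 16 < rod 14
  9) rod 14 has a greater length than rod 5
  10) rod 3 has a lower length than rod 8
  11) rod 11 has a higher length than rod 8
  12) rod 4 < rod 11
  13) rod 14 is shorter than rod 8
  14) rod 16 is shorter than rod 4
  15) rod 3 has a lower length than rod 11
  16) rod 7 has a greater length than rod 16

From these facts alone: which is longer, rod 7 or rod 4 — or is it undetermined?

Following every chain through rod 7: above rod 7 we get rod 5, rod 14, rod 8, rod 11; below rod 7 we get rod 3, rod 16.
rod 4 is not reached, and no chain runs the other way from rod 4 to rod 7.
So the given relations leave the order of rod 7 and rod 4 undetermined.

undetermined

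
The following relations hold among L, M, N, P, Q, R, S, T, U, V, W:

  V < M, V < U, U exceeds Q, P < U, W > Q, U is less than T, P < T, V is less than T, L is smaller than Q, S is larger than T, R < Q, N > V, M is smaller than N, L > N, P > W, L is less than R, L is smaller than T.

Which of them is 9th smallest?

U

Chaining the given pairs: V < M < N < L < R < Q < W < P < U < T < S.
Counting 9 from the smallest end gives U.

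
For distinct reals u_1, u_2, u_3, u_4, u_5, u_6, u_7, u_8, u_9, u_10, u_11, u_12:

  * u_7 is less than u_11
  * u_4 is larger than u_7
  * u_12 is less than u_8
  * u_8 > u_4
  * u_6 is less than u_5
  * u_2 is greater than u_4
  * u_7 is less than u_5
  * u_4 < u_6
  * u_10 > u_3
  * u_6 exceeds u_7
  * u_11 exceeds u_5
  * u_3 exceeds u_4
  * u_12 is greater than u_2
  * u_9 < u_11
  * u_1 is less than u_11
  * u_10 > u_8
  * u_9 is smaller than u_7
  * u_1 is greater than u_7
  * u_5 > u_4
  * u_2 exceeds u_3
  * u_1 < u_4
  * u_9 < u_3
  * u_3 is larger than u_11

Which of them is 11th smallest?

u_8

Piecing the relations together gives one ordering: u_9 < u_7 < u_1 < u_4 < u_6 < u_5 < u_11 < u_3 < u_2 < u_12 < u_8 < u_10.
Counting 11 from the smallest end gives u_8.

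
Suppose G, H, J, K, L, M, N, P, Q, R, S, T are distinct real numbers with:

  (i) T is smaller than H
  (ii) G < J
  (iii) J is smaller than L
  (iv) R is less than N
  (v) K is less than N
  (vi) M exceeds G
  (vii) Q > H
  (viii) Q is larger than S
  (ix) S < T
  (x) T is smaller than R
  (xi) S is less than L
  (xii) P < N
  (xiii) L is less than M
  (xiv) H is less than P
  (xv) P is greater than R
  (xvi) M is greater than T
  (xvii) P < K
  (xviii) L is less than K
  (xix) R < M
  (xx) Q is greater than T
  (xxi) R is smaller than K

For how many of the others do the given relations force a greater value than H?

Directly above H: Q, P.
One step further: K, N (4 so far).
Nothing else is reachable above H; 4 in all.

4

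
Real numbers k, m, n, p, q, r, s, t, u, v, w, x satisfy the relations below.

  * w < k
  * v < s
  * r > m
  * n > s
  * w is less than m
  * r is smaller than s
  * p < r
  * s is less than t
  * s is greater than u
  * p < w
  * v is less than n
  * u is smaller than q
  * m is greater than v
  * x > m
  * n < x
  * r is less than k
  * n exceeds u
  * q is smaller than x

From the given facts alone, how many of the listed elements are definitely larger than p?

Directly above p: w, r.
One step further: m, s, k (5 so far).
One step further: n, t, x (8 so far).
Nothing else is reachable above p; 8 in all.

8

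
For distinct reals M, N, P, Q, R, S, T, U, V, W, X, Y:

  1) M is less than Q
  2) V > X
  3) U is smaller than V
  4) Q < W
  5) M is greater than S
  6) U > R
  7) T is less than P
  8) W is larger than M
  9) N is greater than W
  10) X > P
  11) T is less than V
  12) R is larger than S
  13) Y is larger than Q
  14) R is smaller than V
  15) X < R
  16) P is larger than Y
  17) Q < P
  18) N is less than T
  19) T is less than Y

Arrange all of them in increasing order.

Nothing is placed below S, so it is least; from there S < M; M < Q; Q < W; W < N; N < T; T < Y; Y < P; P < X; X < R; R < U; U < V, each given directly.

S < M < Q < W < N < T < Y < P < X < R < U < V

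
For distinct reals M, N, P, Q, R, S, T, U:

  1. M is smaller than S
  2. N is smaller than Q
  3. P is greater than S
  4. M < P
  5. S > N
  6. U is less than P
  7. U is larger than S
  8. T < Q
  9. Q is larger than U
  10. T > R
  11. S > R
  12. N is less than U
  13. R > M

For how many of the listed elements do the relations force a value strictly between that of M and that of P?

3

The relations place M below P. An element lies strictly between them when it is forced above M and also forced below P.
Above M: {R, T, S, U, Q}. Below P: {N, R, S, U}.
Intersection: {R, S, U} — 3.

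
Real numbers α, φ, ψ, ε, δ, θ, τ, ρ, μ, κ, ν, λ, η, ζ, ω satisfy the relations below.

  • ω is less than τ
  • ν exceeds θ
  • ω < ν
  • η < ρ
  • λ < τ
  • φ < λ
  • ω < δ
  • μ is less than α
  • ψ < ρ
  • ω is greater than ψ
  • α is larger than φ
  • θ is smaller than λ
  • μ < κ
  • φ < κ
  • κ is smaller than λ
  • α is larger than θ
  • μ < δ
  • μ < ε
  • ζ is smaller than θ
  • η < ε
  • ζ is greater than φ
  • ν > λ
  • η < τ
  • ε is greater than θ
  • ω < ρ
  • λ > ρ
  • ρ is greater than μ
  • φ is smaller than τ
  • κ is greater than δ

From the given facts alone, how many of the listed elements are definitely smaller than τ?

11

The elements the relations force below τ are φ, ζ, θ, η, ψ, μ, ω, δ, ρ, κ, λ — no chain reaches any other.
That is 11.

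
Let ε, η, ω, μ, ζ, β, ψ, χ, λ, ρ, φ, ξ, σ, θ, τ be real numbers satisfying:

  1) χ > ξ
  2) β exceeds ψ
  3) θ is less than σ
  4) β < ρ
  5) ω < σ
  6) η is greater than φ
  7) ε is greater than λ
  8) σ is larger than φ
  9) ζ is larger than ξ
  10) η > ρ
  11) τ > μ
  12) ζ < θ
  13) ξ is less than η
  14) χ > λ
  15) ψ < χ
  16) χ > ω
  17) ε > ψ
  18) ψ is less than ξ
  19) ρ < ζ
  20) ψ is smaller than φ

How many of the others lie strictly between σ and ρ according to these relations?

2

Chaining upward from ρ reaches: ζ, θ, η.
Chaining downward from σ reaches: ψ, ξ, ω, β, ζ, φ, θ.
Strictly between ρ and σ are those in both lists: ζ, θ — 2 elements.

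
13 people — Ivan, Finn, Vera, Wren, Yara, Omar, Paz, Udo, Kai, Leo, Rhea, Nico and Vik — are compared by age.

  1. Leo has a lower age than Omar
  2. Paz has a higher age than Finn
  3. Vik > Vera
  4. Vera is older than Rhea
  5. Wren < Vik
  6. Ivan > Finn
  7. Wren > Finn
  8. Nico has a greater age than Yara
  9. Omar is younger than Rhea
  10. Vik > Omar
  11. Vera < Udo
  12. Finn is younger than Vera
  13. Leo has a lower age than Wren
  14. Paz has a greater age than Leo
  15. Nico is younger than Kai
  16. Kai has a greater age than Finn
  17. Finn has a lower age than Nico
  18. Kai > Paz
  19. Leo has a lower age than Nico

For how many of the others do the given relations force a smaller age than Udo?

5

Directly below Udo: Vera.
One step further: Finn, Rhea (3 so far).
One step further: Omar (4 so far).
One step further: Leo (5 so far).
No other element is forced below Udo by the given relations, so the count is 5.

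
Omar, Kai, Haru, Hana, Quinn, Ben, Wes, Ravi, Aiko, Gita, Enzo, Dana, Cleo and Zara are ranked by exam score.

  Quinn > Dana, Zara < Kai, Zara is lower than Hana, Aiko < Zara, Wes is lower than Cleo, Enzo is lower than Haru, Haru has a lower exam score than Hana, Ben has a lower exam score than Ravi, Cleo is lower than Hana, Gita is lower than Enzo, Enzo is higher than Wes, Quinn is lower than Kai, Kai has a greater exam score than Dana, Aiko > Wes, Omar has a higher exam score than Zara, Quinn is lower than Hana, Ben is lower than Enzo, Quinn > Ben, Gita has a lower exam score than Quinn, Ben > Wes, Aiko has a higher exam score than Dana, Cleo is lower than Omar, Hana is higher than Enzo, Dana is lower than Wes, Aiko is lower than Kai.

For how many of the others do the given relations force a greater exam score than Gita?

From Gita the given relations immediately reach Enzo, Quinn.
From those, Haru, Hana, Kai — 5 in total.
No other element is forced above Gita by the given relations, so the count is 5.

5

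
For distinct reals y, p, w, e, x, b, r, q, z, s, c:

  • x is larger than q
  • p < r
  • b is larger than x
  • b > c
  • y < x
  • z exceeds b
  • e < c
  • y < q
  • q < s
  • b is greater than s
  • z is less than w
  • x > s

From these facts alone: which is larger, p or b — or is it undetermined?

Following every chain through b: above b we get z, w; below b we get e, y, q, s, c, x.
p is not reached, and no chain runs the other way from p to b.
So the given relations leave the order of b and p undetermined.

undetermined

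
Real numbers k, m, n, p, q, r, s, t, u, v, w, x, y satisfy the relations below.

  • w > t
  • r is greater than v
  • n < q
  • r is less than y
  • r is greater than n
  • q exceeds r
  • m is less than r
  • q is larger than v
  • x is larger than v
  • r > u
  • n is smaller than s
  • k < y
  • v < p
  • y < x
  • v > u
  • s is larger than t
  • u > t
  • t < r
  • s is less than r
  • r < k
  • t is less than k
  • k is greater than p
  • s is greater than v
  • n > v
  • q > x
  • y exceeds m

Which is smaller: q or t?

t

Following the relations from t: t < u < v < s < r < y < x < q.
So t < q; t is the smaller of the two.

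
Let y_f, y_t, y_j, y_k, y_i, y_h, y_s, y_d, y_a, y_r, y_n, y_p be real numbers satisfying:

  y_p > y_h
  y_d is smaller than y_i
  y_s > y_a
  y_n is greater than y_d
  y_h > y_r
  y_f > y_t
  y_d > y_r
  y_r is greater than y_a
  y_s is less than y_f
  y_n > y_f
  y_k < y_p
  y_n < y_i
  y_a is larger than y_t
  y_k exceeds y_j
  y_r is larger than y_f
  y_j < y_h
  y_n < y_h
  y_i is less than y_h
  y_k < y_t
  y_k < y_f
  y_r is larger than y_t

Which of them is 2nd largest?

The consecutive relations fix a unique order: y_j < y_k < y_t < y_a < y_s < y_f < y_r < y_d < y_n < y_i < y_h < y_p.
The 2nd largest is y_h.

y_h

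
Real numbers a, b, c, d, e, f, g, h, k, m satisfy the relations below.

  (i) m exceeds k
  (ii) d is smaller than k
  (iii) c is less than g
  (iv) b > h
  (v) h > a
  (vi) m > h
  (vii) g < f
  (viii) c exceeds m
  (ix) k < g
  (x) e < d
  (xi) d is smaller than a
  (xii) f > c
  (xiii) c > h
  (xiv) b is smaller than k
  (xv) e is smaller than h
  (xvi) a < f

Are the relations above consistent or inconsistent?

Every relation is compatible with e < d < a < h < b < k < m < c < g < f; the set is consistent.

consistent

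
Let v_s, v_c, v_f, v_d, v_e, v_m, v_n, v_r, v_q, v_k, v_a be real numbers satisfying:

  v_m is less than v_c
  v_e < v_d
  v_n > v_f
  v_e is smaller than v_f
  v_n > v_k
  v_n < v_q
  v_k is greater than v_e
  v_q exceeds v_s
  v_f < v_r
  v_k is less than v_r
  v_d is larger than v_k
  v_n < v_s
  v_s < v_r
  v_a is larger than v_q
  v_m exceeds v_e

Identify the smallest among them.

v_e

Chaining upward from v_e: directly above it, v_f, v_m, v_k, v_d; then v_n, v_c, v_r; then v_s, v_q; then v_a.
That covers every other element, and nothing is given below v_e, so v_e is the smallest.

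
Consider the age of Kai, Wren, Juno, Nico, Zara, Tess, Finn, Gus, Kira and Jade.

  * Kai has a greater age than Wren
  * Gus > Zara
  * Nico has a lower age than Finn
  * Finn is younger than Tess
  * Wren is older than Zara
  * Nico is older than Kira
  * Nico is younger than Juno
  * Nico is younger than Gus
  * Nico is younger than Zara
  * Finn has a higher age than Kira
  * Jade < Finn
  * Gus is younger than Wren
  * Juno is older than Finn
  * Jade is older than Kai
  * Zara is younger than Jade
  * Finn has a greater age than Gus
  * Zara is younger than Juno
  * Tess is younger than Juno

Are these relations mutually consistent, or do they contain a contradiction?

consistent

The single ordering Kira < Nico < Zara < Gus < Wren < Kai < Jade < Finn < Tess < Juno satisfies every listed relation, so no contradiction arises.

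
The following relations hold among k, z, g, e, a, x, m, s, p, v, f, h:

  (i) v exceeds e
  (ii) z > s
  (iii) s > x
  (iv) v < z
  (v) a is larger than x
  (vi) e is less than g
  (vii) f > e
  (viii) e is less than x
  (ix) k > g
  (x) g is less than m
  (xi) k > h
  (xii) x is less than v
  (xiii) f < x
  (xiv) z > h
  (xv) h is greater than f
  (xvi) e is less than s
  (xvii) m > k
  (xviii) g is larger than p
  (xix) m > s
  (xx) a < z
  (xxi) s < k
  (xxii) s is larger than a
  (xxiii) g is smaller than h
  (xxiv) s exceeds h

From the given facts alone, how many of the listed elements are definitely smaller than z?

9

Directly below z: h, a, s, v.
One step further: e, g, f, x (8 so far).
One step further: p (9 so far).
No other element is forced below z by the given relations, so the count is 9.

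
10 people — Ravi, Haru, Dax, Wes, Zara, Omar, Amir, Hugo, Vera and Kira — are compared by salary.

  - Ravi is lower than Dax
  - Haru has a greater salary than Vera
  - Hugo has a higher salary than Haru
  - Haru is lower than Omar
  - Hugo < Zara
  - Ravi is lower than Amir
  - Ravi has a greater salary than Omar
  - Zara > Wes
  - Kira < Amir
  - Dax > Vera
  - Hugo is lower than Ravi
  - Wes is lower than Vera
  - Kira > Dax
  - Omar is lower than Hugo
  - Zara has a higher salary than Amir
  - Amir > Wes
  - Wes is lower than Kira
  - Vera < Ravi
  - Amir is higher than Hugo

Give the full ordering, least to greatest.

Each adjacent pair is fixed by a given relation: Wes < Vera; Vera < Haru; Haru < Omar; Omar < Hugo; Hugo < Ravi; Ravi < Dax; Dax < Kira; Kira < Amir; Amir < Zara. Chaining them end to end gives the full order.

Wes < Vera < Haru < Omar < Hugo < Ravi < Dax < Kira < Amir < Zara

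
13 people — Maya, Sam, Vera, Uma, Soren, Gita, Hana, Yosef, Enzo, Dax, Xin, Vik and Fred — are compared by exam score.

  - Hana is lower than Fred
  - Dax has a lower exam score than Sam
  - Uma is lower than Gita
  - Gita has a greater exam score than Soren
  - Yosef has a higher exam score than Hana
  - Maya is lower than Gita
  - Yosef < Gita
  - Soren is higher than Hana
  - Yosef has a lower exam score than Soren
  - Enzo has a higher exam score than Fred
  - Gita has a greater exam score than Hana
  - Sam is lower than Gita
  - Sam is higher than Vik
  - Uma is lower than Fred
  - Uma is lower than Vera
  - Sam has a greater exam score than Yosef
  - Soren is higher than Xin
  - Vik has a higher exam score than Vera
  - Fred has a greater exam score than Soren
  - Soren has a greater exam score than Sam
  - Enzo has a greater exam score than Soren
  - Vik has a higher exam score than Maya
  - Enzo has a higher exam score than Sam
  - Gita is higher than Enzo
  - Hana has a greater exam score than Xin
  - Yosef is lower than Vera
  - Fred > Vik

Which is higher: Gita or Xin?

Gita

Chaining the given relations: Xin < Hana < Yosef < Vera < Vik < Sam < Soren < Fred < Enzo < Gita.
So Xin < Gita; Gita is the higher of the two.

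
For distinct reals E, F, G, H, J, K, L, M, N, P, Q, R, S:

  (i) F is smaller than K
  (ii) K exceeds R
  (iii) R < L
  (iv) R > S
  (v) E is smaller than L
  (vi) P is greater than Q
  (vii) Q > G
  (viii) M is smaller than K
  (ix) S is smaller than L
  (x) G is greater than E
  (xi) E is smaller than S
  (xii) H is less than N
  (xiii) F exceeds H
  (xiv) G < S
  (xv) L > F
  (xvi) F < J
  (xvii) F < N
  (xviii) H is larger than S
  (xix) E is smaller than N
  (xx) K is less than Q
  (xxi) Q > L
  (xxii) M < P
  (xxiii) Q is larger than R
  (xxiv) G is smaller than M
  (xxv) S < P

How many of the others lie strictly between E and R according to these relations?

Chaining upward from E reaches: G, S, H, M, F, K, J, N, L, Q, P.
Chaining downward from R reaches: G, S.
Strictly between E and R are those in both lists: G, S — 2 elements.

2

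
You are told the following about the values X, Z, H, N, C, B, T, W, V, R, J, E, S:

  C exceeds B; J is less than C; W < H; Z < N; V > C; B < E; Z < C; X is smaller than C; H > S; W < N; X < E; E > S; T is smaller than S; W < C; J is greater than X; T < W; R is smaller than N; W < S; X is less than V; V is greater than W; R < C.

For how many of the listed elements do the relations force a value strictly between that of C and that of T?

1

The relations place T below C. An element lies strictly between them when it is forced above T and also forced below C.
Above T: {W, S, N, H, E, V}. Below C: {R, W, X, J, Z, B}.
Intersection: {W} — 1.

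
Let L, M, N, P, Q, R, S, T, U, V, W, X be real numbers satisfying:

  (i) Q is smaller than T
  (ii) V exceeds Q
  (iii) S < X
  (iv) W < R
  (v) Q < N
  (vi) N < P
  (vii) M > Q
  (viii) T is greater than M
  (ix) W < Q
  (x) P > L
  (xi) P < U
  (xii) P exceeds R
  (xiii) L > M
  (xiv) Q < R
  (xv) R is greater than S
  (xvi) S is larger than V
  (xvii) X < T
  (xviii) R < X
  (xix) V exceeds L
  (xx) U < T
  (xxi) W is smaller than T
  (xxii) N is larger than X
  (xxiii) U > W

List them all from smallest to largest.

Each adjacent pair is fixed by a given relation: W < Q; Q < M; M < L; L < V; V < S; S < R; R < X; X < N; N < P; P < U; U < T. Chaining them end to end gives the full order.

W < Q < M < L < V < S < R < X < N < P < U < T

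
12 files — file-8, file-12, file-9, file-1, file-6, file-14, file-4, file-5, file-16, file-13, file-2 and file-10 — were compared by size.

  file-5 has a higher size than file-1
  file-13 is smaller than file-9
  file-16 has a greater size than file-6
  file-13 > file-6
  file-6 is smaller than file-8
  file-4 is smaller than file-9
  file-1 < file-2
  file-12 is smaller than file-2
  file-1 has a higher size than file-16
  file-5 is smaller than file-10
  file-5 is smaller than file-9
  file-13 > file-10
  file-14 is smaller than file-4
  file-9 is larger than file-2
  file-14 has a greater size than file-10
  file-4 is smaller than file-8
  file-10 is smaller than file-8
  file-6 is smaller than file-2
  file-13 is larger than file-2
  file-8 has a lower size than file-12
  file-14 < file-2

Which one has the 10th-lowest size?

Chaining the given pairs: file-6 < file-16 < file-1 < file-5 < file-10 < file-14 < file-4 < file-8 < file-12 < file-2 < file-13 < file-9.
The 10th smallest is file-2.

file-2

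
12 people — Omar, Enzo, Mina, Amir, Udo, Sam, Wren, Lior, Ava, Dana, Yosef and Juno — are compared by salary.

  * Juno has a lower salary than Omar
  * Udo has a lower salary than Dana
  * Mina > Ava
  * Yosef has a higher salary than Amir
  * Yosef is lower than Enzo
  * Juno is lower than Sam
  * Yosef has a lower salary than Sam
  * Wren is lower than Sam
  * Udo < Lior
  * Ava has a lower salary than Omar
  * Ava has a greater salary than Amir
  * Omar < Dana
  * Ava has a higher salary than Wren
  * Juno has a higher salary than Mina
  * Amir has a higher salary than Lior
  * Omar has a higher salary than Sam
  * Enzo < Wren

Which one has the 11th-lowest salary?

Omar

Piecing the relations together gives one ordering: Udo < Lior < Amir < Yosef < Enzo < Wren < Ava < Mina < Juno < Sam < Omar < Dana.
The 11th smallest is Omar.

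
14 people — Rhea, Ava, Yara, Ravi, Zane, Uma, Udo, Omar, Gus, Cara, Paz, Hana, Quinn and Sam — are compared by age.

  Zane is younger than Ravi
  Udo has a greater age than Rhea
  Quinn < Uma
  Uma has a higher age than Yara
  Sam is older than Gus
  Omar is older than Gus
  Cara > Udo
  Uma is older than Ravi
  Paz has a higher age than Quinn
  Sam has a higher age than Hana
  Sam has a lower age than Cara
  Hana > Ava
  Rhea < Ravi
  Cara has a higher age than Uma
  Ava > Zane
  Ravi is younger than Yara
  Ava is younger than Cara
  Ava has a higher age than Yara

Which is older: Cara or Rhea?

Cara

Rhea < Ravi < Yara < Ava < Hana < Sam < Cara, by transitivity through Ravi, Yara, Ava, Hana, Sam.
So Rhea < Cara; Cara is the older of the two.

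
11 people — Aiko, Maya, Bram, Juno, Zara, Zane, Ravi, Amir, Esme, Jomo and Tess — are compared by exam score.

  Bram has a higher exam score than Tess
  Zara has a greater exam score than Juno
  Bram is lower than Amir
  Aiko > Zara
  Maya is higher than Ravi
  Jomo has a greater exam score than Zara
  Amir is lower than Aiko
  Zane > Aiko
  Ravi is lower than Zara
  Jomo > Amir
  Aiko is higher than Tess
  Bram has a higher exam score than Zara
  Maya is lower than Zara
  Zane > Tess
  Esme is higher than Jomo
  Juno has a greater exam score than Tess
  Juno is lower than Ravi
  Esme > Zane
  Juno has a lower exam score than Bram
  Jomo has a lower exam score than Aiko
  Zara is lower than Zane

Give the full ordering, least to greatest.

Tess < Juno < Ravi < Maya < Zara < Bram < Amir < Jomo < Aiko < Zane < Esme

Each adjacent pair is fixed by a given relation: Tess < Juno; Juno < Ravi; Ravi < Maya; Maya < Zara; Zara < Bram; Bram < Amir; Amir < Jomo; Jomo < Aiko; Aiko < Zane; Zane < Esme. Chaining them end to end gives the full order.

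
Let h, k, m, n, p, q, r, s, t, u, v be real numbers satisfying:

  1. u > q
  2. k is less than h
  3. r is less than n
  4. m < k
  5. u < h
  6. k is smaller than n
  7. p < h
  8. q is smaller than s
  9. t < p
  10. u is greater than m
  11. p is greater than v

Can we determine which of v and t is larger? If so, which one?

Following every chain through v: above v we get p, h.
t is not reached, and no chain runs the other way from t to v.
So the given relations leave the order of v and t undetermined.

undetermined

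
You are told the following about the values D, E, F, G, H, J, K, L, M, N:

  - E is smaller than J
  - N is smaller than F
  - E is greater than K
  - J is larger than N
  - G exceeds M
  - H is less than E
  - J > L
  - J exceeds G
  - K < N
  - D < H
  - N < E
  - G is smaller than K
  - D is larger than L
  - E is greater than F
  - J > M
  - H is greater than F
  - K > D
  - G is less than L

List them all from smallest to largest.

M < G < L < D < K < N < F < H < E < J

Nothing is placed below M, so it is least; from there M < G; G < L; L < D; D < K; K < N; N < F; F < H; H < E; E < J, each given directly.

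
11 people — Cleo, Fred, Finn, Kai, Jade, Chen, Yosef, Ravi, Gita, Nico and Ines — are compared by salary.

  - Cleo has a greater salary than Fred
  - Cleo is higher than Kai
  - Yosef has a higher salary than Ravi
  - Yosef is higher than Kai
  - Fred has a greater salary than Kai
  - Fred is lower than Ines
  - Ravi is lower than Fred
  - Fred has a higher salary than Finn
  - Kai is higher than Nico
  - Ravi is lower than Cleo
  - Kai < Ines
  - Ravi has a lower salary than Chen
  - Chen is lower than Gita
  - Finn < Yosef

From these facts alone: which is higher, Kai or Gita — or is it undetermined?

undetermined

Following every chain through Kai: above Kai we get Fred, Ines, Yosef, Cleo; below Kai we get Nico.
Gita is not reached, and no chain runs the other way from Gita to Kai.
So the given relations leave the order of Kai and Gita undetermined.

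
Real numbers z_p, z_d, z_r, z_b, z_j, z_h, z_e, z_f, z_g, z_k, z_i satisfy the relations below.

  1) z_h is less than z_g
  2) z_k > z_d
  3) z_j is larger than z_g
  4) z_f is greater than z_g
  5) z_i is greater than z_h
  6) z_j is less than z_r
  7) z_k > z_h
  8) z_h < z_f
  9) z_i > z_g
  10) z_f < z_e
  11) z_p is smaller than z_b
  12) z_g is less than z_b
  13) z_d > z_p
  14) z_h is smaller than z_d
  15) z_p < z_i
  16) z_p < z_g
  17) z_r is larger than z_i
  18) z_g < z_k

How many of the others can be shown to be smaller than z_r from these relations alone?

Directly below z_r: z_i, z_j.
One step further: z_h, z_p, z_g (5 so far).
No other element is forced below z_r by the given relations, so the count is 5.

5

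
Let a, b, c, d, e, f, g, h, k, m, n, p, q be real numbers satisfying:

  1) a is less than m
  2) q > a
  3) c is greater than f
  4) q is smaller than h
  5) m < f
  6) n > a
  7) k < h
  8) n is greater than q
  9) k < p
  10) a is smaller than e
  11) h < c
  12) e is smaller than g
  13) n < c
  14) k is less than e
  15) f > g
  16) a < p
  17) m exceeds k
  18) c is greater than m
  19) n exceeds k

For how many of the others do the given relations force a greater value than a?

9

Directly above a: p, q, e, m, n.
One step further: g, h, f, c (9 so far).
No other element is forced above a by the given relations, so the count is 9.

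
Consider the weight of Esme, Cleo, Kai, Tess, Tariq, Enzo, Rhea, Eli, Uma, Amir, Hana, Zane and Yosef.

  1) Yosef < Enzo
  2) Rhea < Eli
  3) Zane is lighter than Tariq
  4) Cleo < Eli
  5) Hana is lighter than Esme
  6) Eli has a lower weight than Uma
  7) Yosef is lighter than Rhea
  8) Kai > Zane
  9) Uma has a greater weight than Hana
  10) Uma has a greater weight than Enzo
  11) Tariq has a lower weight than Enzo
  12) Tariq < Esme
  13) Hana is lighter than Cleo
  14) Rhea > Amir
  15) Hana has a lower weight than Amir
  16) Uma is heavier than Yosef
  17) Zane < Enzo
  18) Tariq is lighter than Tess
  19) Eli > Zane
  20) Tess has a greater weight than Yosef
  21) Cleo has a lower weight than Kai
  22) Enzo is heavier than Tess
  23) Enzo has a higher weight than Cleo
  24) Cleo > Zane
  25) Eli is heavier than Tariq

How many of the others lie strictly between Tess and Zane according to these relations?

Chaining upward from Zane reaches: Tariq, Cleo, Esme, Eli, Enzo, Kai, Uma.
Chaining downward from Tess reaches: Yosef, Tariq.
Strictly between Zane and Tess are those in both lists: Tariq — 1 element.

1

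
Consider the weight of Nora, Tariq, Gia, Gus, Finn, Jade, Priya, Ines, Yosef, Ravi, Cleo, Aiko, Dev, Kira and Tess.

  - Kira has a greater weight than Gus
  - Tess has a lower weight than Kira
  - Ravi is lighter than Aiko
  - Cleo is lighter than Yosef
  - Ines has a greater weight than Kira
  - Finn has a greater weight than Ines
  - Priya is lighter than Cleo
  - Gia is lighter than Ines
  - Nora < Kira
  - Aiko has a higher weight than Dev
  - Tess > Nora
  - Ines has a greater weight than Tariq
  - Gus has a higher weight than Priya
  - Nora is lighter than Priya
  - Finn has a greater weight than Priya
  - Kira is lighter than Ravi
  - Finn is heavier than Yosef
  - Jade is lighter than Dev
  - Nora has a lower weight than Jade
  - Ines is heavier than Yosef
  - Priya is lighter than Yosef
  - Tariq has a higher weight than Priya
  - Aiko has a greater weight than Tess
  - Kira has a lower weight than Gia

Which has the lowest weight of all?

Chaining upward from Nora: directly above it, Jade, Priya, Tess, Kira; then Tariq, Gus, Dev, Cleo, Yosef, Ravi, Aiko, Gia, Ines, Finn.
That covers every other element, and nothing is given below Nora, so Nora is the lowest weight.

Nora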